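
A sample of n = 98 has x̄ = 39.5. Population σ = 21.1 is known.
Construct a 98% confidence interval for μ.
(34.54, 44.46)

z-interval (σ known):
z* = 2.326 for 98% confidence

Margin of error = z* · σ/√n = 2.326 · 21.1/√98 = 4.96

CI: (39.5 - 4.96, 39.5 + 4.96) = (34.54, 44.46)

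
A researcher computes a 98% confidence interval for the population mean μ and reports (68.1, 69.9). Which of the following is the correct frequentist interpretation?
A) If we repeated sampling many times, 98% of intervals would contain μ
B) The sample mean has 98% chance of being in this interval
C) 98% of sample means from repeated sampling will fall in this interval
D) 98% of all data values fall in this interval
A

A) Correct — this is the frequentist long-run coverage interpretation.
B) Wrong — x̄ is observed and sits in the interval by construction.
C) Wrong — coverage applies to intervals containing μ, not to future x̄ values.
D) Wrong — a CI is about the parameter μ, not individual data values.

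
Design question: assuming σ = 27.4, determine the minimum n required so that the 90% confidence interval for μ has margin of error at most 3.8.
n ≥ 141

For margin E ≤ 3.8:
n ≥ (z* · σ / E)²
n ≥ (1.645 · 27.4 / 3.8)²
n ≥ 140.69

Minimum n = 141 (rounding up)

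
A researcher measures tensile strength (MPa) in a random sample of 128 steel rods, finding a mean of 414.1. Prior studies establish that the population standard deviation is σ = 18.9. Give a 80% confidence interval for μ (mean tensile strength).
(411.96, 416.24)

z-interval (σ known):
z* = 1.282 for 80% confidence

Margin of error = z* · σ/√n = 1.282 · 18.9/√128 = 2.14

CI: (414.1 - 2.14, 414.1 + 2.14) = (411.96, 416.24)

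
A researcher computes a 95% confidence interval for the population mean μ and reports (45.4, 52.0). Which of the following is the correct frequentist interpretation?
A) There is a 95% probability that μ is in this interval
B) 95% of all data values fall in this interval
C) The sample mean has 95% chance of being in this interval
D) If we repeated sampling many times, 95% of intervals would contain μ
D

A) Wrong — μ is fixed; the randomness lives in the interval, not in μ.
B) Wrong — a CI is about the parameter μ, not individual data values.
C) Wrong — x̄ is observed and sits in the interval by construction.
D) Correct — this is the frequentist long-run coverage interpretation.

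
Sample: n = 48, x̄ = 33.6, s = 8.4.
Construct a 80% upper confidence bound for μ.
μ ≤ 34.63

Upper bound (one-sided):
t* = 0.849 (one-sided for 80%)
Upper bound = x̄ + t* · s/√n = 33.6 + 0.849 · 8.4/√48 = 34.63

We are 80% confident that μ ≤ 34.63.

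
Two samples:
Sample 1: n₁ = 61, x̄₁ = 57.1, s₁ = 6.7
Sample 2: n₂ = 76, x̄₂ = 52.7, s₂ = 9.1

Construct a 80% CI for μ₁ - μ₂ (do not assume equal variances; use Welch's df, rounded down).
(2.66, 6.14)

Difference: x̄₁ - x̄₂ = 4.40
SE = √(s₁²/n₁ + s₂²/n₂) = √(6.7²/61 + 9.1²/76) = 1.3511
df = 134.07 → 134 (Welch–Satterthwaite, rounded down)
t* = 1.288

CI: 4.40 ± 1.288 · 1.3511 = 4.40 ± 1.74 = (2.66, 6.14)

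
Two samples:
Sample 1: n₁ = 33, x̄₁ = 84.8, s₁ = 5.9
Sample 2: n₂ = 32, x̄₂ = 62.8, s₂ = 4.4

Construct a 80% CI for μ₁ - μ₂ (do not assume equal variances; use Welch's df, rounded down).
(20.33, 23.67)

Difference: x̄₁ - x̄₂ = 22.00
SE = √(s₁²/n₁ + s₂²/n₂) = √(5.9²/33 + 4.4²/32) = 1.2884
df = 59.15 → 59 (Welch–Satterthwaite, rounded down)
t* = 1.296

CI: 22.00 ± 1.296 · 1.2884 = 22.00 ± 1.67 = (20.33, 23.67)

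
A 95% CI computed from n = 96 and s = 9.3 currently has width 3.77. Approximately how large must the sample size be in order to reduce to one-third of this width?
n ≈ 864

CI width ∝ 1/√n
To reduce width by factor 3, need √n to grow by 3 → need 3² = 9 times as many samples.

Current: n = 96, width = 3.77
New: n = 864, width ≈ 1.24

Width reduced by factor of 3.77/1.24 = 3.04.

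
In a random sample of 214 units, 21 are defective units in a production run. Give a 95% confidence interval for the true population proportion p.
(0.058, 0.138)

Proportion CI:
p̂ = 21/214 = 0.09813
SE = √(p̂(1-p̂)/n) = √(0.09813 · 0.90187 / 214) = 0.02034

z* = 1.960
Margin = z* · SE = 1.960 · 0.02034 = 0.0399

CI: 0.09813 ± 0.0399 = (0.058, 0.138)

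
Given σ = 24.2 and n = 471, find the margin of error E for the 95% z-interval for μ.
Margin of error = 2.19

Margin of error = z* · σ/√n
= 1.960 · 24.2/√471
= 1.960 · 24.2/21.7025
= 2.19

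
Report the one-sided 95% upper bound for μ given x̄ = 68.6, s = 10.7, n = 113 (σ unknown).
μ ≤ 70.27

Upper bound (one-sided):
t* = 1.659 (one-sided for 95%)
Upper bound = x̄ + t* · s/√n = 68.6 + 1.659 · 10.7/√113 = 70.27

We are 95% confident that μ ≤ 70.27.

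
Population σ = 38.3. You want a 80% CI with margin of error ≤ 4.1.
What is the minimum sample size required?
n ≥ 144

For margin E ≤ 4.1:
n ≥ (z* · σ / E)²
n ≥ (1.282 · 38.3 / 4.1)²
n ≥ 143.42

Minimum n = 144 (rounding up)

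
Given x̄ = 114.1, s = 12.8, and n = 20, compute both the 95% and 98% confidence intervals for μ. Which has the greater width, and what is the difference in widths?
98% CI is wider by 2.55

df = 19
95% CI: t* = 2.093, (108.11, 120.09), width = 2 · t* · s/√n = 11.98
98% CI: t* = 2.539, (106.83, 121.37), width = 2 · t* · s/√n = 14.53

The 98% CI is wider by 14.53 - 11.98 = 2.55.
Higher confidence requires a wider interval.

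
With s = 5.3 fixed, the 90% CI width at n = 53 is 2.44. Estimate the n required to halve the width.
n ≈ 212

CI width ∝ 1/√n
To reduce width by factor 2, need √n to grow by 2 → need 2² = 4 times as many samples.

Current: n = 53, width = 2.44
New: n = 212, width ≈ 1.20

Width reduced by factor of 2.44/1.20 = 2.03.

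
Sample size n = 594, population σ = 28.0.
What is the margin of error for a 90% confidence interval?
Margin of error = 1.89

Margin of error = z* · σ/√n
= 1.645 · 28.0/√594
= 1.645 · 28.0/24.3721
= 1.89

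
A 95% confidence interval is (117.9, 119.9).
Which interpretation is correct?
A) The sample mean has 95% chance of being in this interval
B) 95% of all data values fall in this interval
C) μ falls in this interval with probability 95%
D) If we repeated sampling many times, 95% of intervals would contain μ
D

A) Wrong — x̄ is observed and sits in the interval by construction.
B) Wrong — a CI is about the parameter μ, not individual data values.
C) Wrong — μ is fixed; the randomness lives in the interval, not in μ.
D) Correct — this is the frequentist long-run coverage interpretation.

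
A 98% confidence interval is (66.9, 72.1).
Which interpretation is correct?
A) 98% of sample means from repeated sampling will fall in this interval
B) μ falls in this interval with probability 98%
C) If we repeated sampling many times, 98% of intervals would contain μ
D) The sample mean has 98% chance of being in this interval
C

A) Wrong — coverage applies to intervals containing μ, not to future x̄ values.
B) Wrong — μ is fixed; the randomness lives in the interval, not in μ.
C) Correct — this is the frequentist long-run coverage interpretation.
D) Wrong — x̄ is observed and sits in the interval by construction.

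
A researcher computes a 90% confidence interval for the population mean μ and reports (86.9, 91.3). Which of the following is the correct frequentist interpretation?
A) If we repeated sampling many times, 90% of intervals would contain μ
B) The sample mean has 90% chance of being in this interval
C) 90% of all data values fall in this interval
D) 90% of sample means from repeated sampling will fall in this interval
A

A) Correct — this is the frequentist long-run coverage interpretation.
B) Wrong — x̄ is observed and sits in the interval by construction.
C) Wrong — a CI is about the parameter μ, not individual data values.
D) Wrong — coverage applies to intervals containing μ, not to future x̄ values.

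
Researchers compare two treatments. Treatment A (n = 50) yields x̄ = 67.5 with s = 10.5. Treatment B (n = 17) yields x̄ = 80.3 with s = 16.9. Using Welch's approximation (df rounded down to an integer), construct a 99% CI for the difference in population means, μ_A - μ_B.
(-25.20, -0.40)

Difference: x̄₁ - x̄₂ = -12.80
SE = √(s₁²/n₁ + s₂²/n₂) = √(10.5²/50 + 16.9²/17) = 4.3595
df = 20.36 → 20 (Welch–Satterthwaite, rounded down)
t* = 2.845

CI: -12.80 ± 2.845 · 4.3595 = -12.80 ± 12.40 = (-25.20, -0.40)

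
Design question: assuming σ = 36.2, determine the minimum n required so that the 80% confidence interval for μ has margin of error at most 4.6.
n ≥ 102

For margin E ≤ 4.6:
n ≥ (z* · σ / E)²
n ≥ (1.282 · 36.2 / 4.6)²
n ≥ 101.78

Minimum n = 102 (rounding up)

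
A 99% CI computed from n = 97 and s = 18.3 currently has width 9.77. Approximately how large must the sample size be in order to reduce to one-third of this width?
n ≈ 873

CI width ∝ 1/√n
To reduce width by factor 3, need √n to grow by 3 → need 3² = 9 times as many samples.

Current: n = 97, width = 9.77
New: n = 873, width ≈ 3.20

Width reduced by factor of 9.77/3.20 = 3.05.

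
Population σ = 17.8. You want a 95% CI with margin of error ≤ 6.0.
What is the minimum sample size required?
n ≥ 34

For margin E ≤ 6.0:
n ≥ (z* · σ / E)²
n ≥ (1.960 · 17.8 / 6.0)²
n ≥ 33.81

Minimum n = 34 (rounding up)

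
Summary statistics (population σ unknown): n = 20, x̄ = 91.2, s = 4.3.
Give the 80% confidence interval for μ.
(89.92, 92.48)

t-interval (σ unknown):
df = n - 1 = 19
t* = 1.328 for 80% confidence

Margin of error = t* · s/√n = 1.328 · 4.3/√20 = 1.28

CI: (89.92, 92.48)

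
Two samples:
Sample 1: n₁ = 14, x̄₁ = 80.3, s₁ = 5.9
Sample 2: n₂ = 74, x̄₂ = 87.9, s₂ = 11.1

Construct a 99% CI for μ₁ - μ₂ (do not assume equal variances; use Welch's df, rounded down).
(-13.17, -2.03)

Difference: x̄₁ - x̄₂ = -7.60
SE = √(s₁²/n₁ + s₂²/n₂) = √(5.9²/14 + 11.1²/74) = 2.0375
df = 33.56 → 33 (Welch–Satterthwaite, rounded down)
t* = 2.733

CI: -7.60 ± 2.733 · 2.0375 = -7.60 ± 5.57 = (-13.17, -2.03)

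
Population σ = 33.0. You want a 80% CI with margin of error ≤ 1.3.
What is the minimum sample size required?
n ≥ 1060

For margin E ≤ 1.3:
n ≥ (z* · σ / E)²
n ≥ (1.282 · 33.0 / 1.3)²
n ≥ 1059.05

Minimum n = 1060 (rounding up)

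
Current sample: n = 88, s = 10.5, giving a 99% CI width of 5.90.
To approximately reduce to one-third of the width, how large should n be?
n ≈ 792

CI width ∝ 1/√n
To reduce width by factor 3, need √n to grow by 3 → need 3² = 9 times as many samples.

Current: n = 88, width = 5.90
New: n = 792, width ≈ 1.93

Width reduced by factor of 5.90/1.93 = 3.06.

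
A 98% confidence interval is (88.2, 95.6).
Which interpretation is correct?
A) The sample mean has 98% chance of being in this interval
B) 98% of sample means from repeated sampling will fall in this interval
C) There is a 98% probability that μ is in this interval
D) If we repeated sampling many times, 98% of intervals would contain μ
D

A) Wrong — x̄ is observed and sits in the interval by construction.
B) Wrong — coverage applies to intervals containing μ, not to future x̄ values.
C) Wrong — μ is fixed; the randomness lives in the interval, not in μ.
D) Correct — this is the frequentist long-run coverage interpretation.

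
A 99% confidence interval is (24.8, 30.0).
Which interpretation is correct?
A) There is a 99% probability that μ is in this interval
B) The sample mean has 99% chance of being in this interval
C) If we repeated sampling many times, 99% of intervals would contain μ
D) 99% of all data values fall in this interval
C

A) Wrong — μ is fixed; the randomness lives in the interval, not in μ.
B) Wrong — x̄ is observed and sits in the interval by construction.
C) Correct — this is the frequentist long-run coverage interpretation.
D) Wrong — a CI is about the parameter μ, not individual data values.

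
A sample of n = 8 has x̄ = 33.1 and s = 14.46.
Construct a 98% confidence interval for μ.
(17.77, 48.43)

t-interval (σ unknown):
df = n - 1 = 7
t* = 2.998 for 98% confidence

Margin of error = t* · s/√n = 2.998 · 14.46/√8 = 15.33

CI: (17.77, 48.43)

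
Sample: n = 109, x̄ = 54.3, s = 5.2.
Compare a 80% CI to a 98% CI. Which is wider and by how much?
98% CI is wider by 1.07

df = 108
80% CI: t* = 1.289, (53.66, 54.94), width = 2 · t* · s/√n = 1.28
98% CI: t* = 2.361, (53.12, 55.48), width = 2 · t* · s/√n = 2.35

The 98% CI is wider by 2.35 - 1.28 = 1.07.
Higher confidence requires a wider interval.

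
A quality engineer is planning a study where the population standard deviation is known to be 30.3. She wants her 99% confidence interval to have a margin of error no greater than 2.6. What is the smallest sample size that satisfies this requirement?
n ≥ 902

For margin E ≤ 2.6:
n ≥ (z* · σ / E)²
n ≥ (2.576 · 30.3 / 2.6)²
n ≥ 901.22

Minimum n = 902 (rounding up)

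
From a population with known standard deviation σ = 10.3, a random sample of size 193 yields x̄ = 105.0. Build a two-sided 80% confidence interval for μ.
(104.05, 105.95)

z-interval (σ known):
z* = 1.282 for 80% confidence

Margin of error = z* · σ/√n = 1.282 · 10.3/√193 = 0.95

CI: (105.0 - 0.95, 105.0 + 0.95) = (104.05, 105.95)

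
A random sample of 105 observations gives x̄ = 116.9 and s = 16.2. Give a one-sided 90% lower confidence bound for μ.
μ ≥ 114.86

Lower bound (one-sided):
t* = 1.290 (one-sided for 90%)
Lower bound = x̄ - t* · s/√n = 116.9 - 1.290 · 16.2/√105 = 114.86

We are 90% confident that μ ≥ 114.86.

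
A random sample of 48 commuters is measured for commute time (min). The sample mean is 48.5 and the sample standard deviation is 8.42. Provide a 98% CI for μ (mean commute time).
(45.57, 51.43)

t-interval (σ unknown):
df = n - 1 = 47
t* = 2.408 for 98% confidence

Margin of error = t* · s/√n = 2.408 · 8.42/√48 = 2.93

CI: (45.57, 51.43)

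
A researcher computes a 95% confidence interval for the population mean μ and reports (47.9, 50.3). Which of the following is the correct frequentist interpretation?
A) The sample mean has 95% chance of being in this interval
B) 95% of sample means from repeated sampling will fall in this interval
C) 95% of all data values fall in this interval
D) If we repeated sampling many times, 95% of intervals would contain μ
D

A) Wrong — x̄ is observed and sits in the interval by construction.
B) Wrong — coverage applies to intervals containing μ, not to future x̄ values.
C) Wrong — a CI is about the parameter μ, not individual data values.
D) Correct — this is the frequentist long-run coverage interpretation.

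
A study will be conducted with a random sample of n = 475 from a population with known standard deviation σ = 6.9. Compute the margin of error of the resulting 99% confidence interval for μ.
Margin of error = 0.82

Margin of error = z* · σ/√n
= 2.576 · 6.9/√475
= 2.576 · 6.9/21.7945
= 0.82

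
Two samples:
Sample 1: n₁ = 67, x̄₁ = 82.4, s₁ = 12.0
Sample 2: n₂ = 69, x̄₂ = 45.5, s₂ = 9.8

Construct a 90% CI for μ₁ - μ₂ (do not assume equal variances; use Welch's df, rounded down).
(33.78, 40.02)

Difference: x̄₁ - x̄₂ = 36.90
SE = √(s₁²/n₁ + s₂²/n₂) = √(12.0²/67 + 9.8²/69) = 1.8818
df = 127.33 → 127 (Welch–Satterthwaite, rounded down)
t* = 1.657

CI: 36.90 ± 1.657 · 1.8818 = 36.90 ± 3.12 = (33.78, 40.02)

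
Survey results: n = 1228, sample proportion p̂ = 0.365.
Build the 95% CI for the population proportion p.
(0.338, 0.392)

Proportion CI:
SE = √(p̂(1-p̂)/n) = √(0.365 · 0.635 / 1228) = 0.01374

z* = 1.960
Margin = z* · SE = 1.960 · 0.01374 = 0.0269

CI: 0.365 ± 0.0269 = (0.338, 0.392)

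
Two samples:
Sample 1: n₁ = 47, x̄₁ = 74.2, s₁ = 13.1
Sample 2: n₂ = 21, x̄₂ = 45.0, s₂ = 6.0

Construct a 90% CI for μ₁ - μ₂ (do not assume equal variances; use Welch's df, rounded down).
(25.33, 33.07)

Difference: x̄₁ - x̄₂ = 29.20
SE = √(s₁²/n₁ + s₂²/n₂) = √(13.1²/47 + 6.0²/21) = 2.3164
df = 65.92 → 65 (Welch–Satterthwaite, rounded down)
t* = 1.669

CI: 29.20 ± 1.669 · 2.3164 = 29.20 ± 3.87 = (25.33, 33.07)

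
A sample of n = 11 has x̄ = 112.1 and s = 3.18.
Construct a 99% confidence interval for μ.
(109.06, 115.14)

t-interval (σ unknown):
df = n - 1 = 10
t* = 3.169 for 99% confidence

Margin of error = t* · s/√n = 3.169 · 3.18/√11 = 3.04

CI: (109.06, 115.14)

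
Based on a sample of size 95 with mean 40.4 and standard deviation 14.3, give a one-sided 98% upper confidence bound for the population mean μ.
μ ≤ 43.46

Upper bound (one-sided):
t* = 2.083 (one-sided for 98%)
Upper bound = x̄ + t* · s/√n = 40.4 + 2.083 · 14.3/√95 = 43.46

We are 98% confident that μ ≤ 43.46.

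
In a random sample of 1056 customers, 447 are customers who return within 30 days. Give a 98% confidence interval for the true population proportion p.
(0.388, 0.459)

Proportion CI:
p̂ = 447/1056 = 0.42330
SE = √(p̂(1-p̂)/n) = √(0.42330 · 0.57670 / 1056) = 0.01520

z* = 2.326
Margin = z* · SE = 2.326 · 0.01520 = 0.0354

CI: 0.42330 ± 0.0354 = (0.388, 0.459)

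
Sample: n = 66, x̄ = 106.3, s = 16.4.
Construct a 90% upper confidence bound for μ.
μ ≤ 108.91

Upper bound (one-sided):
t* = 1.295 (one-sided for 90%)
Upper bound = x̄ + t* · s/√n = 106.3 + 1.295 · 16.4/√66 = 108.91

We are 90% confident that μ ≤ 108.91.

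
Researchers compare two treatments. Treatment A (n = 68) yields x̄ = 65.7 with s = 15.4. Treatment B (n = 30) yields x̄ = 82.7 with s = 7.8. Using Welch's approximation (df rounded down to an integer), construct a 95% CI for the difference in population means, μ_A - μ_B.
(-21.66, -12.34)

Difference: x̄₁ - x̄₂ = -17.00
SE = √(s₁²/n₁ + s₂²/n₂) = √(15.4²/68 + 7.8²/30) = 2.3485
df = 94.08 → 94 (Welch–Satterthwaite, rounded down)
t* = 1.986

CI: -17.00 ± 1.986 · 2.3485 = -17.00 ± 4.66 = (-21.66, -12.34)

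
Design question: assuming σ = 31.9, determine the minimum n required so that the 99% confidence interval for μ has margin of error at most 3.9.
n ≥ 444

For margin E ≤ 3.9:
n ≥ (z* · σ / E)²
n ≥ (2.576 · 31.9 / 3.9)²
n ≥ 443.96

Minimum n = 444 (rounding up)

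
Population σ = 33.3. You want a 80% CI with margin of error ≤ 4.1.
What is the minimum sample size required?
n ≥ 109

For margin E ≤ 4.1:
n ≥ (z* · σ / E)²
n ≥ (1.282 · 33.3 / 4.1)²
n ≥ 108.42

Minimum n = 109 (rounding up)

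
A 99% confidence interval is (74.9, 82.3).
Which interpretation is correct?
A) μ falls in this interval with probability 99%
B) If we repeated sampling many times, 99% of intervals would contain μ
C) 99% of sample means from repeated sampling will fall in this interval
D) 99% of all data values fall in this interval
B

A) Wrong — μ is fixed; the randomness lives in the interval, not in μ.
B) Correct — this is the frequentist long-run coverage interpretation.
C) Wrong — coverage applies to intervals containing μ, not to future x̄ values.
D) Wrong — a CI is about the parameter μ, not individual data values.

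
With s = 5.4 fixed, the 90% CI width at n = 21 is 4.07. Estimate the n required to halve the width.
n ≈ 84

CI width ∝ 1/√n
To reduce width by factor 2, need √n to grow by 2 → need 2² = 4 times as many samples.

Current: n = 21, width = 4.07
New: n = 84, width ≈ 1.96

Width reduced by factor of 4.07/1.96 = 2.08.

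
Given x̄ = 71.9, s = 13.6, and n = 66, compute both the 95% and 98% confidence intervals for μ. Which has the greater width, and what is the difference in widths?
98% CI is wider by 1.30

df = 65
95% CI: t* = 1.997, (68.56, 75.24), width = 2 · t* · s/√n = 6.69
98% CI: t* = 2.385, (67.91, 75.89), width = 2 · t* · s/√n = 7.99

The 98% CI is wider by 7.99 - 6.69 = 1.30.
Higher confidence requires a wider interval.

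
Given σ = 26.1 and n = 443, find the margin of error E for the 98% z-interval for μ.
Margin of error = 2.88

Margin of error = z* · σ/√n
= 2.326 · 26.1/√443
= 2.326 · 26.1/21.0476
= 2.88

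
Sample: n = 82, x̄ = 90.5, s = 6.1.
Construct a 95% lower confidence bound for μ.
μ ≥ 89.38

Lower bound (one-sided):
t* = 1.664 (one-sided for 95%)
Lower bound = x̄ - t* · s/√n = 90.5 - 1.664 · 6.1/√82 = 89.38

We are 95% confident that μ ≥ 89.38.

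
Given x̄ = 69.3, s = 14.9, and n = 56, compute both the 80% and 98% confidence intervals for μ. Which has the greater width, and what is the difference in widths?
98% CI is wider by 4.38

df = 55
80% CI: t* = 1.297, (66.72, 71.88), width = 2 · t* · s/√n = 5.16
98% CI: t* = 2.396, (64.53, 74.07), width = 2 · t* · s/√n = 9.54

The 98% CI is wider by 9.54 - 5.16 = 4.38.
Higher confidence requires a wider interval.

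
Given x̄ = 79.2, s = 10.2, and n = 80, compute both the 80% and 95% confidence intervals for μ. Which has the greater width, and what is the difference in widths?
95% CI is wider by 1.59

df = 79
80% CI: t* = 1.292, (77.73, 80.67), width = 2 · t* · s/√n = 2.95
95% CI: t* = 1.990, (76.93, 81.47), width = 2 · t* · s/√n = 4.54

The 95% CI is wider by 4.54 - 2.95 = 1.59.
Higher confidence requires a wider interval.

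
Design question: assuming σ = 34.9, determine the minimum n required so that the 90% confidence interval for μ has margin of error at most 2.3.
n ≥ 624

For margin E ≤ 2.3:
n ≥ (z* · σ / E)²
n ≥ (1.645 · 34.9 / 2.3)²
n ≥ 623.06

Minimum n = 624 (rounding up)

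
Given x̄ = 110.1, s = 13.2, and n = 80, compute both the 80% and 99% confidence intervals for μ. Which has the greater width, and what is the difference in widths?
99% CI is wider by 3.98

df = 79
80% CI: t* = 1.292, (108.19, 112.01), width = 2 · t* · s/√n = 3.81
99% CI: t* = 2.640, (106.20, 114.00), width = 2 · t* · s/√n = 7.79

The 99% CI is wider by 7.79 - 3.81 = 3.98.
Higher confidence requires a wider interval.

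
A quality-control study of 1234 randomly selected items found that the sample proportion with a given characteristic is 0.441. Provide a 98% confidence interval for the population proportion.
(0.408, 0.474)

Proportion CI:
SE = √(p̂(1-p̂)/n) = √(0.441 · 0.559 / 1234) = 0.01413

z* = 2.326
Margin = z* · SE = 2.326 · 0.01413 = 0.0329

CI: 0.441 ± 0.0329 = (0.408, 0.474)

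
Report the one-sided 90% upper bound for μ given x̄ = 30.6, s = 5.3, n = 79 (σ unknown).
μ ≤ 31.37

Upper bound (one-sided):
t* = 1.292 (one-sided for 90%)
Upper bound = x̄ + t* · s/√n = 30.6 + 1.292 · 5.3/√79 = 31.37

We are 90% confident that μ ≤ 31.37.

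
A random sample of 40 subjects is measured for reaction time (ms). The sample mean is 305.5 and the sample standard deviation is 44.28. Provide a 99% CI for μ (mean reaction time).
(286.54, 324.46)

t-interval (σ unknown):
df = n - 1 = 39
t* = 2.708 for 99% confidence

Margin of error = t* · s/√n = 2.708 · 44.28/√40 = 18.96

CI: (286.54, 324.46)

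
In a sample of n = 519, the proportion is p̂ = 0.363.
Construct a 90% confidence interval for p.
(0.328, 0.398)

Proportion CI:
SE = √(p̂(1-p̂)/n) = √(0.363 · 0.637 / 519) = 0.02111

z* = 1.645
Margin = z* · SE = 1.645 · 0.02111 = 0.0347

CI: 0.363 ± 0.0347 = (0.328, 0.398)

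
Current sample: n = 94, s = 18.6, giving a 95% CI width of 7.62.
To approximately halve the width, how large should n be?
n ≈ 376

CI width ∝ 1/√n
To reduce width by factor 2, need √n to grow by 2 → need 2² = 4 times as many samples.

Current: n = 94, width = 7.62
New: n = 376, width ≈ 3.77

Width reduced by factor of 7.62/3.77 = 2.02.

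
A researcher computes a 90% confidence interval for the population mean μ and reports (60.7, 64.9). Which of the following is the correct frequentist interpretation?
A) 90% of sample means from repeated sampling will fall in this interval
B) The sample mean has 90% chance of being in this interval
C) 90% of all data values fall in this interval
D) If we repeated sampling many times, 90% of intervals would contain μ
D

A) Wrong — coverage applies to intervals containing μ, not to future x̄ values.
B) Wrong — x̄ is observed and sits in the interval by construction.
C) Wrong — a CI is about the parameter μ, not individual data values.
D) Correct — this is the frequentist long-run coverage interpretation.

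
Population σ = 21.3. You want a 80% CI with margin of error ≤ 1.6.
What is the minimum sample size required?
n ≥ 292

For margin E ≤ 1.6:
n ≥ (z* · σ / E)²
n ≥ (1.282 · 21.3 / 1.6)²
n ≥ 291.27

Minimum n = 292 (rounding up)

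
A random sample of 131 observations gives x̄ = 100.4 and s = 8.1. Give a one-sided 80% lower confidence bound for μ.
μ ≥ 99.80

Lower bound (one-sided):
t* = 0.844 (one-sided for 80%)
Lower bound = x̄ - t* · s/√n = 100.4 - 0.844 · 8.1/√131 = 99.80

We are 80% confident that μ ≥ 99.80.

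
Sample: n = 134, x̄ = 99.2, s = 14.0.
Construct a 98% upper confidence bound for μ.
μ ≤ 101.71

Upper bound (one-sided):
t* = 2.074 (one-sided for 98%)
Upper bound = x̄ + t* · s/√n = 99.2 + 2.074 · 14.0/√134 = 101.71

We are 98% confident that μ ≤ 101.71.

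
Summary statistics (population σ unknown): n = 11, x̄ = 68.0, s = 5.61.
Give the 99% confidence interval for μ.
(62.64, 73.36)

t-interval (σ unknown):
df = n - 1 = 10
t* = 3.169 for 99% confidence

Margin of error = t* · s/√n = 3.169 · 5.61/√11 = 5.36

CI: (62.64, 73.36)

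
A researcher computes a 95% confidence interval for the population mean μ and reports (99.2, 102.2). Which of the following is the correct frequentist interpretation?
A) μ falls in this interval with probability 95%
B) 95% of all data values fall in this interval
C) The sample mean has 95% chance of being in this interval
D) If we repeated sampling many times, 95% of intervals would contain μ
D

A) Wrong — μ is fixed; the randomness lives in the interval, not in μ.
B) Wrong — a CI is about the parameter μ, not individual data values.
C) Wrong — x̄ is observed and sits in the interval by construction.
D) Correct — this is the frequentist long-run coverage interpretation.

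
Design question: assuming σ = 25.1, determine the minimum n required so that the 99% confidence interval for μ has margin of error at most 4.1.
n ≥ 249

For margin E ≤ 4.1:
n ≥ (z* · σ / E)²
n ≥ (2.576 · 25.1 / 4.1)²
n ≥ 248.70

Minimum n = 249 (rounding up)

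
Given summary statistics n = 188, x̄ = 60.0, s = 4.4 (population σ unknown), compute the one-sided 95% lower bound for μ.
μ ≥ 59.47

Lower bound (one-sided):
t* = 1.653 (one-sided for 95%)
Lower bound = x̄ - t* · s/√n = 60.0 - 1.653 · 4.4/√188 = 59.47

We are 95% confident that μ ≥ 59.47.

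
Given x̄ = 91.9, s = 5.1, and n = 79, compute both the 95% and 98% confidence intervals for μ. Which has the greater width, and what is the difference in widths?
98% CI is wider by 0.45

df = 78
95% CI: t* = 1.991, (90.76, 93.04), width = 2 · t* · s/√n = 2.28
98% CI: t* = 2.375, (90.54, 93.26), width = 2 · t* · s/√n = 2.73

The 98% CI is wider by 2.73 - 2.28 = 0.45.
Higher confidence requires a wider interval.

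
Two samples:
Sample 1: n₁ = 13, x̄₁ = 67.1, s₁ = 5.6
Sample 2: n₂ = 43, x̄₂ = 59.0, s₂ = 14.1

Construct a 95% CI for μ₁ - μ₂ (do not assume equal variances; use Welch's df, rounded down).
(2.77, 13.43)

Difference: x̄₁ - x̄₂ = 8.10
SE = √(s₁²/n₁ + s₂²/n₂) = √(5.6²/13 + 14.1²/43) = 2.6525
df = 49.81 → 49 (Welch–Satterthwaite, rounded down)
t* = 2.010

CI: 8.10 ± 2.010 · 2.6525 = 8.10 ± 5.33 = (2.77, 13.43)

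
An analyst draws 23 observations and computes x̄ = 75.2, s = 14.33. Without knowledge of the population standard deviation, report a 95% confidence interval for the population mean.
(69.00, 81.40)

t-interval (σ unknown):
df = n - 1 = 22
t* = 2.074 for 95% confidence

Margin of error = t* · s/√n = 2.074 · 14.33/√23 = 6.20

CI: (69.00, 81.40)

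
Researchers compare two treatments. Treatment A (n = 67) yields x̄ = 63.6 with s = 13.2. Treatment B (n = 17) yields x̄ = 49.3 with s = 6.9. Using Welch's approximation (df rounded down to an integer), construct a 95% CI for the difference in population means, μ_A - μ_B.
(9.63, 18.97)

Difference: x̄₁ - x̄₂ = 14.30
SE = √(s₁²/n₁ + s₂²/n₂) = √(13.2²/67 + 6.9²/17) = 2.3240
df = 49.22 → 49 (Welch–Satterthwaite, rounded down)
t* = 2.010

CI: 14.30 ± 2.010 · 2.3240 = 14.30 ± 4.67 = (9.63, 18.97)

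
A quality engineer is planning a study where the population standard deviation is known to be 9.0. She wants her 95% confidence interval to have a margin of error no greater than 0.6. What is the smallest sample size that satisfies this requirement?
n ≥ 865

For margin E ≤ 0.6:
n ≥ (z* · σ / E)²
n ≥ (1.960 · 9.0 / 0.6)²
n ≥ 864.36

Minimum n = 865 (rounding up)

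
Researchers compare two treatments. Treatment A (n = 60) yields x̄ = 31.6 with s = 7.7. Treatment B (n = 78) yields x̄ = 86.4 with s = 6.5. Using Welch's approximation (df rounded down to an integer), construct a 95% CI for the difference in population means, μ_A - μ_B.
(-57.25, -52.35)

Difference: x̄₁ - x̄₂ = -54.80
SE = √(s₁²/n₁ + s₂²/n₂) = √(7.7²/60 + 6.5²/78) = 1.2369
df = 114.95 → 114 (Welch–Satterthwaite, rounded down)
t* = 1.981

CI: -54.80 ± 1.981 · 1.2369 = -54.80 ± 2.45 = (-57.25, -52.35)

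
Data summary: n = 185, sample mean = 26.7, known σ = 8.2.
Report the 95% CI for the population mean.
(25.52, 27.88)

z-interval (σ known):
z* = 1.960 for 95% confidence

Margin of error = z* · σ/√n = 1.960 · 8.2/√185 = 1.18

CI: (26.7 - 1.18, 26.7 + 1.18) = (25.52, 27.88)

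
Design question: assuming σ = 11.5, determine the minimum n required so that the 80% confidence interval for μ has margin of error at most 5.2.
n ≥ 9

For margin E ≤ 5.2:
n ≥ (z* · σ / E)²
n ≥ (1.282 · 11.5 / 5.2)²
n ≥ 8.04

Minimum n = 9 (rounding up)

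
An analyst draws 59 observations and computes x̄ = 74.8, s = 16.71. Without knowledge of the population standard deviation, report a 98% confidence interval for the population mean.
(69.60, 80.00)

t-interval (σ unknown):
df = n - 1 = 58
t* = 2.392 for 98% confidence

Margin of error = t* · s/√n = 2.392 · 16.71/√59 = 5.20

CI: (69.60, 80.00)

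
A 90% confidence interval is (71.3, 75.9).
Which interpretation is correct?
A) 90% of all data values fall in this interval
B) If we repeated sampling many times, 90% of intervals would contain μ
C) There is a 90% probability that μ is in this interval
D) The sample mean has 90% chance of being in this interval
B

A) Wrong — a CI is about the parameter μ, not individual data values.
B) Correct — this is the frequentist long-run coverage interpretation.
C) Wrong — μ is fixed; the randomness lives in the interval, not in μ.
D) Wrong — x̄ is observed and sits in the interval by construction.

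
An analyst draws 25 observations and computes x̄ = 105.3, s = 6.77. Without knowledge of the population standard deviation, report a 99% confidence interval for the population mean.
(101.51, 109.09)

t-interval (σ unknown):
df = n - 1 = 24
t* = 2.797 for 99% confidence

Margin of error = t* · s/√n = 2.797 · 6.77/√25 = 3.79

CI: (101.51, 109.09)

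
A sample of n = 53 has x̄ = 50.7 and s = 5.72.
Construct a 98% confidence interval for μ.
(48.81, 52.59)

t-interval (σ unknown):
df = n - 1 = 52
t* = 2.400 for 98% confidence

Margin of error = t* · s/√n = 2.400 · 5.72/√53 = 1.89

CI: (48.81, 52.59)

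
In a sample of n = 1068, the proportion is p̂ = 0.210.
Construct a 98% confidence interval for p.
(0.181, 0.239)

Proportion CI:
SE = √(p̂(1-p̂)/n) = √(0.210 · 0.790 / 1068) = 0.01246

z* = 2.326
Margin = z* · SE = 2.326 · 0.01246 = 0.0290

CI: 0.210 ± 0.0290 = (0.181, 0.239)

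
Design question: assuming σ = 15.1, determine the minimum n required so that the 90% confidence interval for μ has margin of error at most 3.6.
n ≥ 48

For margin E ≤ 3.6:
n ≥ (z* · σ / E)²
n ≥ (1.645 · 15.1 / 3.6)²
n ≥ 47.61

Minimum n = 48 (rounding up)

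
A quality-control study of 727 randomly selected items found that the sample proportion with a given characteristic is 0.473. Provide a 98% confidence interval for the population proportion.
(0.430, 0.516)

Proportion CI:
SE = √(p̂(1-p̂)/n) = √(0.473 · 0.527 / 727) = 0.01852

z* = 2.326
Margin = z* · SE = 2.326 · 0.01852 = 0.0431

CI: 0.473 ± 0.0431 = (0.430, 0.516)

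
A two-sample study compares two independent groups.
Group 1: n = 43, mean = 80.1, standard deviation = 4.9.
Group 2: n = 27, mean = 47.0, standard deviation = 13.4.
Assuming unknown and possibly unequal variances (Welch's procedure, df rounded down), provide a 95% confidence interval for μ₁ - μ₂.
(27.62, 38.58)

Difference: x̄₁ - x̄₂ = 33.10
SE = √(s₁²/n₁ + s₂²/n₂) = √(4.9²/43 + 13.4²/27) = 2.6849
df = 30.42 → 30 (Welch–Satterthwaite, rounded down)
t* = 2.042

CI: 33.10 ± 2.042 · 2.6849 = 33.10 ± 5.48 = (27.62, 38.58)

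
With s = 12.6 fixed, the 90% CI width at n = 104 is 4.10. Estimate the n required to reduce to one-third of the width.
n ≈ 936

CI width ∝ 1/√n
To reduce width by factor 3, need √n to grow by 3 → need 3² = 9 times as many samples.

Current: n = 104, width = 4.10
New: n = 936, width ≈ 1.36

Width reduced by factor of 4.10/1.36 = 3.01.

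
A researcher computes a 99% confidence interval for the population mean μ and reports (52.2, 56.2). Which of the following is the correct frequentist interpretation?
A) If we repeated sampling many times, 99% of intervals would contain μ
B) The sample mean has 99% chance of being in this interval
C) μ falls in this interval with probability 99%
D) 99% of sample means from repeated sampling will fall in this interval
A

A) Correct — this is the frequentist long-run coverage interpretation.
B) Wrong — x̄ is observed and sits in the interval by construction.
C) Wrong — μ is fixed; the randomness lives in the interval, not in μ.
D) Wrong — coverage applies to intervals containing μ, not to future x̄ values.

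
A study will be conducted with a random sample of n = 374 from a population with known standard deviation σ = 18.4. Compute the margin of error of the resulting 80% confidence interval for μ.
Margin of error = 1.22

Margin of error = z* · σ/√n
= 1.282 · 18.4/√374
= 1.282 · 18.4/19.3391
= 1.22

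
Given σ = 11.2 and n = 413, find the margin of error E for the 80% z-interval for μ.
Margin of error = 0.71

Margin of error = z* · σ/√n
= 1.282 · 11.2/√413
= 1.282 · 11.2/20.3224
= 0.71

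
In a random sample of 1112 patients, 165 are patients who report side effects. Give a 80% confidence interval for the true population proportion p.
(0.135, 0.162)

Proportion CI:
p̂ = 165/1112 = 0.14838
SE = √(p̂(1-p̂)/n) = √(0.14838 · 0.85162 / 1112) = 0.01066

z* = 1.282
Margin = z* · SE = 1.282 · 0.01066 = 0.0137

CI: 0.14838 ± 0.0137 = (0.135, 0.162)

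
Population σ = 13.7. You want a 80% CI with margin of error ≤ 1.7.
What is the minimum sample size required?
n ≥ 107

For margin E ≤ 1.7:
n ≥ (z* · σ / E)²
n ≥ (1.282 · 13.7 / 1.7)²
n ≥ 106.74

Minimum n = 107 (rounding up)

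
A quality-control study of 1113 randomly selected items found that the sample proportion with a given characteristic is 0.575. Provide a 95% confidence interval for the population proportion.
(0.546, 0.604)

Proportion CI:
SE = √(p̂(1-p̂)/n) = √(0.575 · 0.425 / 1113) = 0.01482

z* = 1.960
Margin = z* · SE = 1.960 · 0.01482 = 0.0290

CI: 0.575 ± 0.0290 = (0.546, 0.604)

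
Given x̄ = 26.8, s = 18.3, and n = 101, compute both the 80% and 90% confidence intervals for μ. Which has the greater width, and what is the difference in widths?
90% CI is wider by 1.35

df = 100
80% CI: t* = 1.290, (24.45, 29.15), width = 2 · t* · s/√n = 4.70
90% CI: t* = 1.660, (23.78, 29.82), width = 2 · t* · s/√n = 6.05

The 90% CI is wider by 6.05 - 4.70 = 1.35.
Higher confidence requires a wider interval.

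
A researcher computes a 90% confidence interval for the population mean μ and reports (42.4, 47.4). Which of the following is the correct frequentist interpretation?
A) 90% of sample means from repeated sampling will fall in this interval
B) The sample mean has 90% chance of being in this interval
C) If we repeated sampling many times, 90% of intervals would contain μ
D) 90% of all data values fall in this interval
C

A) Wrong — coverage applies to intervals containing μ, not to future x̄ values.
B) Wrong — x̄ is observed and sits in the interval by construction.
C) Correct — this is the frequentist long-run coverage interpretation.
D) Wrong — a CI is about the parameter μ, not individual data values.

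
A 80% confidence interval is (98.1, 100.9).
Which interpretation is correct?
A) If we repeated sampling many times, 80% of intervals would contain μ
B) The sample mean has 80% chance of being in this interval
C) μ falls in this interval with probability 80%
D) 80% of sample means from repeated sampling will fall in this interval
A

A) Correct — this is the frequentist long-run coverage interpretation.
B) Wrong — x̄ is observed and sits in the interval by construction.
C) Wrong — μ is fixed; the randomness lives in the interval, not in μ.
D) Wrong — coverage applies to intervals containing μ, not to future x̄ values.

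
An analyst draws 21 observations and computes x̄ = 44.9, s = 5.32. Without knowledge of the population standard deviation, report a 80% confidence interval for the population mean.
(43.36, 46.44)

t-interval (σ unknown):
df = n - 1 = 20
t* = 1.325 for 80% confidence

Margin of error = t* · s/√n = 1.325 · 5.32/√21 = 1.54

CI: (43.36, 46.44)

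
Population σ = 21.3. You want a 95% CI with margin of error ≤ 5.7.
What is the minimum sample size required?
n ≥ 54

For margin E ≤ 5.7:
n ≥ (z* · σ / E)²
n ≥ (1.960 · 21.3 / 5.7)²
n ≥ 53.64

Minimum n = 54 (rounding up)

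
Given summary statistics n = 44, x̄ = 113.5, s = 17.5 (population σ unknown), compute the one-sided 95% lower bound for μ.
μ ≥ 109.07

Lower bound (one-sided):
t* = 1.681 (one-sided for 95%)
Lower bound = x̄ - t* · s/√n = 113.5 - 1.681 · 17.5/√44 = 109.07

We are 95% confident that μ ≥ 109.07.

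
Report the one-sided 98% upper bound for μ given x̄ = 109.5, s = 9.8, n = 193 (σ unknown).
μ ≤ 110.96

Upper bound (one-sided):
t* = 2.068 (one-sided for 98%)
Upper bound = x̄ + t* · s/√n = 109.5 + 2.068 · 9.8/√193 = 110.96

We are 98% confident that μ ≤ 110.96.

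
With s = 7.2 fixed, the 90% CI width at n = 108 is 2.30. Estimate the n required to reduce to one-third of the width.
n ≈ 972

CI width ∝ 1/√n
To reduce width by factor 3, need √n to grow by 3 → need 3² = 9 times as many samples.

Current: n = 108, width = 2.30
New: n = 972, width ≈ 0.76

Width reduced by factor of 2.30/0.76 = 3.03.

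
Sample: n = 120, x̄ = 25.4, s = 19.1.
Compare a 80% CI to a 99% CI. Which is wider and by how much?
99% CI is wider by 4.64

df = 119
80% CI: t* = 1.289, (23.15, 27.65), width = 2 · t* · s/√n = 4.49
99% CI: t* = 2.618, (20.84, 29.96), width = 2 · t* · s/√n = 9.13

The 99% CI is wider by 9.13 - 4.49 = 4.64.
Higher confidence requires a wider interval.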